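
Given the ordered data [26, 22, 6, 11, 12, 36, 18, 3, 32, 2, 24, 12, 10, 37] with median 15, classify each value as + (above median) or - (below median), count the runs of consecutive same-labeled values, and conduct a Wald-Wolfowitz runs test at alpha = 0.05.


Step 1: Compute median = 15; label A = above, B = below.
Labels in order: AABBBAABABABBA  (n_A = 7, n_B = 7)
Step 2: Count runs R = 9.
Step 3: Under H0 (random ordering), E[R] = 2*n_A*n_B/(n_A+n_B) + 1 = 2*7*7/14 + 1 = 8.0000.
        Var[R] = 2*n_A*n_B*(2*n_A*n_B - n_A - n_B) / ((n_A+n_B)^2 * (n_A+n_B-1)) = 8232/2548 = 3.2308.
        SD[R] = 1.7974.
Step 4: Continuity-corrected z = (R - 0.5 - E[R]) / SD[R] = (9 - 0.5 - 8.0000) / 1.7974 = 0.2782.
Step 5: Two-sided p-value via normal approximation = 2*(1 - Phi(|z|)) = 0.780879.
Step 6: alpha = 0.05. fail to reject H0.

R = 9, z = 0.2782, p = 0.780879, fail to reject H0.


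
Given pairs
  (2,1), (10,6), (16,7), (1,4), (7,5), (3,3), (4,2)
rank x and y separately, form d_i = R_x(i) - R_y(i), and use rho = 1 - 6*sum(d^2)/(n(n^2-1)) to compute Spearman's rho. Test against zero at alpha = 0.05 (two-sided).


Step 1: Rank x and y separately (midranks; no ties here).
rank(x): 2->2, 10->6, 16->7, 1->1, 7->5, 3->3, 4->4
rank(y): 1->1, 6->6, 7->7, 4->4, 5->5, 3->3, 2->2
Step 2: d_i = R_x(i) - R_y(i); compute d_i^2.
  (2-1)^2=1, (6-6)^2=0, (7-7)^2=0, (1-4)^2=9, (5-5)^2=0, (3-3)^2=0, (4-2)^2=4
sum(d^2) = 14.
Step 3: rho = 1 - 6*14 / (7*(7^2 - 1)) = 1 - 84/336 = 0.750000.
Step 4: Under H0, t = rho * sqrt((n-2)/(1-rho^2)) = 2.5355 ~ t(5).
Step 5: Two-sided p-value from the t-distribution with 5 df = 0.052181.
Step 6: alpha = 0.05. fail to reject H0.

rho = 0.7500, p = 0.052181, fail to reject H0 at alpha = 0.05.


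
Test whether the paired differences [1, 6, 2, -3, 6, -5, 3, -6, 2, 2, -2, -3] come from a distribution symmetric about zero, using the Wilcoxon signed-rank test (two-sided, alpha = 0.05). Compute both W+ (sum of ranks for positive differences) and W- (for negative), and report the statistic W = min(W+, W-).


Step 1: Drop any zero differences (none here) and take |d_i|.
|d| = [1, 6, 2, 3, 6, 5, 3, 6, 2, 2, 2, 3]
Step 2: Midrank |d_i| (ties get averaged ranks).
ranks: |1|->1, |6|->11, |2|->3.5, |3|->7, |6|->11, |5|->9, |3|->7, |6|->11, |2|->3.5, |2|->3.5, |2|->3.5, |3|->7
Step 3: Attach original signs; sum ranks with positive sign and with negative sign.
W+ = 1 + 11 + 3.5 + 11 + 7 + 3.5 + 3.5 = 40.5
W- = 7 + 9 + 11 + 3.5 + 7 = 37.5
(Check: W+ + W- = 78 should equal n(n+1)/2 = 78.)
Step 4: Test statistic W = min(W+, W-) = 37.5.
Step 5: Ties in |d|, so use the tie-corrected normal approximation.
        E[W] = n(n+1)/4 = 12*13/4 = 39.
        Tie groups: |d|=2 (t=4), |d|=3 (t=3), |d|=6 (t=3); sum(t^3 - t) = 108.
        Var[W] = n(n+1)(2n+1)/24 - sum(t^3-t)/48 = 3900/24 - 108/48 = 160.25.
        z = (W - E[W]) / sqrt(Var[W]) = (37.5 - 39) / 12.6590 = -0.1185.
        Two-sided p = 2*Phi(z) = 0.905677.
Step 6: alpha = 0.05. fail to reject H0.

W+ = 40.5, W- = 37.5, W = min = 37.5, p = 0.905677, fail to reject H0.


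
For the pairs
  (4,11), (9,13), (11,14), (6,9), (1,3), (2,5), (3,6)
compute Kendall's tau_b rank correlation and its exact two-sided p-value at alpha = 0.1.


Step 1: Enumerate the 21 unordered pairs (i,j) with i<j and classify each by sign(x_j-x_i) * sign(y_j-y_i).
  (1,2):dx=+5,dy=+2->C; (1,3):dx=+7,dy=+3->C; (1,4):dx=+2,dy=-2->D; (1,5):dx=-3,dy=-8->C
  (1,6):dx=-2,dy=-6->C; (1,7):dx=-1,dy=-5->C; (2,3):dx=+2,dy=+1->C; (2,4):dx=-3,dy=-4->C
  (2,5):dx=-8,dy=-10->C; (2,6):dx=-7,dy=-8->C; (2,7):dx=-6,dy=-7->C; (3,4):dx=-5,dy=-5->C
  (3,5):dx=-10,dy=-11->C; (3,6):dx=-9,dy=-9->C; (3,7):dx=-8,dy=-8->C; (4,5):dx=-5,dy=-6->C
  (4,6):dx=-4,dy=-4->C; (4,7):dx=-3,dy=-3->C; (5,6):dx=+1,dy=+2->C; (5,7):dx=+2,dy=+3->C
  (6,7):dx=+1,dy=+1->C
Step 2: C = 20, D = 1, total pairs = 21.
Step 3: tau = (C - D)/(n(n-1)/2) = (20 - 1)/21 = 0.904762.
Step 4: Exact two-sided p-value (enumerate n! = 5040 permutations of y under H0): p = 0.002778.
Step 5: alpha = 0.1. reject H0.

tau_b = 0.9048 (C=20, D=1), p = 0.002778, reject H0.


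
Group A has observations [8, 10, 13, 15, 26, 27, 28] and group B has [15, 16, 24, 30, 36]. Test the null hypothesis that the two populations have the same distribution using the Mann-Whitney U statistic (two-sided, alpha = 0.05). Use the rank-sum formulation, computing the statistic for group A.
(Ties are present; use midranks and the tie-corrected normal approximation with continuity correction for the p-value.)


Step 1: Combine and sort all 12 observations; assign midranks.
sorted (value, group): (8,X), (10,X), (13,X), (15,X), (15,Y), (16,Y), (24,Y), (26,X), (27,X), (28,X), (30,Y), (36,Y)
ranks: 8->1, 10->2, 13->3, 15->4.5, 15->4.5, 16->6, 24->7, 26->8, 27->9, 28->10, 30->11, 36->12
Step 2: Rank sum for X: R1 = 1 + 2 + 3 + 4.5 + 8 + 9 + 10 = 37.5.
Step 3: U_X = R1 - n1(n1+1)/2 = 37.5 - 7*8/2 = 37.5 - 28 = 9.5.
       U_Y = n1*n2 - U_X = 35 - 9.5 = 25.5.
Step 4: Ties are present, so use the tie-corrected normal approximation (with continuity correction) for the p-value.
Step 5: p-value = 0.222415; compare to alpha = 0.05. fail to reject H0.

U_X = 9.5, p = 0.222415, fail to reject H0 at alpha = 0.05.


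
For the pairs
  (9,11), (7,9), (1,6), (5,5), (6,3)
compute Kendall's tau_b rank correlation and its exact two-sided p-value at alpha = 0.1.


Step 1: Enumerate the 10 unordered pairs (i,j) with i<j and classify each by sign(x_j-x_i) * sign(y_j-y_i).
  (1,2):dx=-2,dy=-2->C; (1,3):dx=-8,dy=-5->C; (1,4):dx=-4,dy=-6->C; (1,5):dx=-3,dy=-8->C
  (2,3):dx=-6,dy=-3->C; (2,4):dx=-2,dy=-4->C; (2,5):dx=-1,dy=-6->C; (3,4):dx=+4,dy=-1->D
  (3,5):dx=+5,dy=-3->D; (4,5):dx=+1,dy=-2->D
Step 2: C = 7, D = 3, total pairs = 10.
Step 3: tau = (C - D)/(n(n-1)/2) = (7 - 3)/10 = 0.400000.
Step 4: Exact two-sided p-value (enumerate n! = 120 permutations of y under H0): p = 0.483333.
Step 5: alpha = 0.1. fail to reject H0.

tau_b = 0.4000 (C=7, D=3), p = 0.483333, fail to reject H0.


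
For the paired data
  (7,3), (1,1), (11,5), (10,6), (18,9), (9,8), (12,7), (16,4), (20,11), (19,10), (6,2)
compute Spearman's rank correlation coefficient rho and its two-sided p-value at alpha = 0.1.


Step 1: Rank x and y separately (midranks; no ties here).
rank(x): 7->3, 1->1, 11->6, 10->5, 18->9, 9->4, 12->7, 16->8, 20->11, 19->10, 6->2
rank(y): 3->3, 1->1, 5->5, 6->6, 9->9, 8->8, 7->7, 4->4, 11->11, 10->10, 2->2
Step 2: d_i = R_x(i) - R_y(i); compute d_i^2.
  (3-3)^2=0, (1-1)^2=0, (6-5)^2=1, (5-6)^2=1, (9-9)^2=0, (4-8)^2=16, (7-7)^2=0, (8-4)^2=16, (11-11)^2=0, (10-10)^2=0, (2-2)^2=0
sum(d^2) = 34.
Step 3: rho = 1 - 6*34 / (11*(11^2 - 1)) = 1 - 204/1320 = 0.845455.
Step 4: Under H0, t = rho * sqrt((n-2)/(1-rho^2)) = 4.7493 ~ t(9).
Step 5: Two-sided p-value from the t-distribution with 9 df = 0.001045.
Step 6: alpha = 0.1. reject H0.

rho = 0.8455, p = 0.001045, reject H0 at alpha = 0.1.


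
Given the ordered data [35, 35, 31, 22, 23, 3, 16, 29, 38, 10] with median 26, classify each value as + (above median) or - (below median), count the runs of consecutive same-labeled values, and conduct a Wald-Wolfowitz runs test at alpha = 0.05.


Step 1: Compute median = 26; label A = above, B = below.
Labels in order: AAABBBBAAB  (n_A = 5, n_B = 5)
Step 2: Count runs R = 4.
Step 3: Under H0 (random ordering), E[R] = 2*n_A*n_B/(n_A+n_B) + 1 = 2*5*5/10 + 1 = 6.0000.
        Var[R] = 2*n_A*n_B*(2*n_A*n_B - n_A - n_B) / ((n_A+n_B)^2 * (n_A+n_B-1)) = 2000/900 = 2.2222.
        SD[R] = 1.4907.
Step 4: Continuity-corrected z = (R + 0.5 - E[R]) / SD[R] = (4 + 0.5 - 6.0000) / 1.4907 = -1.0062.
Step 5: Two-sided p-value via normal approximation = 2*(1 - Phi(|z|)) = 0.314305.
Step 6: alpha = 0.05. fail to reject H0.

R = 4, z = -1.0062, p = 0.314305, fail to reject H0.


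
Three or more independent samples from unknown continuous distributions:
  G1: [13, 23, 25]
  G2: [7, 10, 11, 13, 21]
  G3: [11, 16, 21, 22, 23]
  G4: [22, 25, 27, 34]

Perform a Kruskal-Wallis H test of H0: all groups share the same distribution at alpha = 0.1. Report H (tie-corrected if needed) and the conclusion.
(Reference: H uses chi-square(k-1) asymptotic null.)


Step 1: Combine all N = 17 observations and assign midranks.
sorted (value, group, rank): (7,G2,1), (10,G2,2), (11,G2,3.5), (11,G3,3.5), (13,G1,5.5), (13,G2,5.5), (16,G3,7), (21,G2,8.5), (21,G3,8.5), (22,G3,10.5), (22,G4,10.5), (23,G1,12.5), (23,G3,12.5), (25,G1,14.5), (25,G4,14.5), (27,G4,16), (34,G4,17)
Step 2: Sum ranks within each group.
R_1 = 32.5 (n_1 = 3)
R_2 = 20.5 (n_2 = 5)
R_3 = 42 (n_3 = 5)
R_4 = 58 (n_4 = 4)
Step 3: H = 12/(N(N+1)) * sum(R_i^2/n_i) - 3(N+1)
     = 12/(17*18) * (32.5^2/3 + 20.5^2/5 + 42^2/5 + 58^2/4) - 3*18
     = 0.039216 * 1629.93 - 54
     = 9.918954.
Step 4: Ties present; correction factor C = 1 - 36/(17^3 - 17) = 0.992647. Corrected H = 9.918954 / 0.992647 = 9.992428.
Step 5: Under H0, H ~ chi^2(3); p-value = 0.018631.
Step 6: alpha = 0.1. reject H0.

H = 9.9924, df = 3, p = 0.018631, reject H0.


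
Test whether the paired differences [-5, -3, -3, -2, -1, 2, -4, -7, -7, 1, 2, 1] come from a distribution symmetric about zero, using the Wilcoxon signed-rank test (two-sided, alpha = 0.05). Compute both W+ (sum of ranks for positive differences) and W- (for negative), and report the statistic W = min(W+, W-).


Step 1: Drop any zero differences (none here) and take |d_i|.
|d| = [5, 3, 3, 2, 1, 2, 4, 7, 7, 1, 2, 1]
Step 2: Midrank |d_i| (ties get averaged ranks).
ranks: |5|->10, |3|->7.5, |3|->7.5, |2|->5, |1|->2, |2|->5, |4|->9, |7|->11.5, |7|->11.5, |1|->2, |2|->5, |1|->2
Step 3: Attach original signs; sum ranks with positive sign and with negative sign.
W+ = 5 + 2 + 5 + 2 = 14
W- = 10 + 7.5 + 7.5 + 5 + 2 + 9 + 11.5 + 11.5 = 64
(Check: W+ + W- = 78 should equal n(n+1)/2 = 78.)
Step 4: Test statistic W = min(W+, W-) = 14.
Step 5: Ties in |d|, so use the tie-corrected normal approximation.
        E[W] = n(n+1)/4 = 12*13/4 = 39.
        Tie groups: |d|=1 (t=3), |d|=2 (t=3), |d|=3 (t=2), |d|=7 (t=2); sum(t^3 - t) = 60.
        Var[W] = n(n+1)(2n+1)/24 - sum(t^3-t)/48 = 3900/24 - 60/48 = 161.25.
        z = (W - E[W]) / sqrt(Var[W]) = (14 - 39) / 12.6984 = -1.9687.
        Two-sided p = 2*Phi(z) = 0.048982.
Step 6: alpha = 0.05. reject H0.

W+ = 14, W- = 64, W = min = 14, p = 0.048982, reject H0.


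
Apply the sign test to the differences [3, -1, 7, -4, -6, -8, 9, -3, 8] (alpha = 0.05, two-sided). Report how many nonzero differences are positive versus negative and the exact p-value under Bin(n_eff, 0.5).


Step 1: Discard zero differences. Original n = 9; n_eff = number of nonzero differences = 9.
Nonzero differences (with sign): +3, -1, +7, -4, -6, -8, +9, -3, +8
Step 2: Count signs: positive = 4, negative = 5.
Step 3: Under H0: P(positive) = 0.5, so the number of positives S ~ Bin(9, 0.5).
Step 4: Two-sided exact p-value = sum of Bin(9,0.5) probabilities at or below the observed probability = 1.000000.
Step 5: alpha = 0.05. fail to reject H0.

n_eff = 9, pos = 4, neg = 5, p = 1.000000, fail to reject H0.


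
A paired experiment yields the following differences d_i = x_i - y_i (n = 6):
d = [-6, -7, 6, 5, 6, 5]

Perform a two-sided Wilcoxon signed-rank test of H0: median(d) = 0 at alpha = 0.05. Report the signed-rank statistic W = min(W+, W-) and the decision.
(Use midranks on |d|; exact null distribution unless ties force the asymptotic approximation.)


Step 1: Drop any zero differences (none here) and take |d_i|.
|d| = [6, 7, 6, 5, 6, 5]
Step 2: Midrank |d_i| (ties get averaged ranks).
ranks: |6|->4, |7|->6, |6|->4, |5|->1.5, |6|->4, |5|->1.5
Step 3: Attach original signs; sum ranks with positive sign and with negative sign.
W+ = 4 + 1.5 + 4 + 1.5 = 11
W- = 4 + 6 = 10
(Check: W+ + W- = 21 should equal n(n+1)/2 = 21.)
Step 4: Test statistic W = min(W+, W-) = 10.
Step 5: Ties in |d|, so use the tie-corrected normal approximation.
        E[W] = n(n+1)/4 = 6*7/4 = 10.5.
        Tie groups: |d|=5 (t=2), |d|=6 (t=3); sum(t^3 - t) = 30.
        Var[W] = n(n+1)(2n+1)/24 - sum(t^3-t)/48 = 546/24 - 30/48 = 22.125.
        z = (W - E[W]) / sqrt(Var[W]) = (10 - 10.5) / 4.7037 = -0.1063.
        Two-sided p = 2*Phi(z) = 0.915345.
Step 6: alpha = 0.05. fail to reject H0.

W+ = 11, W- = 10, W = min = 10, p = 0.915345, fail to reject H0.


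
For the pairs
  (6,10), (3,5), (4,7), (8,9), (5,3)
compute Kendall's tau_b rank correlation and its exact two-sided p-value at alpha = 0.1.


Step 1: Enumerate the 10 unordered pairs (i,j) with i<j and classify each by sign(x_j-x_i) * sign(y_j-y_i).
  (1,2):dx=-3,dy=-5->C; (1,3):dx=-2,dy=-3->C; (1,4):dx=+2,dy=-1->D; (1,5):dx=-1,dy=-7->C
  (2,3):dx=+1,dy=+2->C; (2,4):dx=+5,dy=+4->C; (2,5):dx=+2,dy=-2->D; (3,4):dx=+4,dy=+2->C
  (3,5):dx=+1,dy=-4->D; (4,5):dx=-3,dy=-6->C
Step 2: C = 7, D = 3, total pairs = 10.
Step 3: tau = (C - D)/(n(n-1)/2) = (7 - 3)/10 = 0.400000.
Step 4: Exact two-sided p-value (enumerate n! = 120 permutations of y under H0): p = 0.483333.
Step 5: alpha = 0.1. fail to reject H0.

tau_b = 0.4000 (C=7, D=3), p = 0.483333, fail to reject H0.


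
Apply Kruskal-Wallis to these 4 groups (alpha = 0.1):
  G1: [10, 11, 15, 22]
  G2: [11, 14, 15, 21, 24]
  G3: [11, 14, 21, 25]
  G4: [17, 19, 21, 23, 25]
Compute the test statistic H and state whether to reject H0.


Step 1: Combine all N = 18 observations and assign midranks.
sorted (value, group, rank): (10,G1,1), (11,G1,3), (11,G2,3), (11,G3,3), (14,G2,5.5), (14,G3,5.5), (15,G1,7.5), (15,G2,7.5), (17,G4,9), (19,G4,10), (21,G2,12), (21,G3,12), (21,G4,12), (22,G1,14), (23,G4,15), (24,G2,16), (25,G3,17.5), (25,G4,17.5)
Step 2: Sum ranks within each group.
R_1 = 25.5 (n_1 = 4)
R_2 = 44 (n_2 = 5)
R_3 = 38 (n_3 = 4)
R_4 = 63.5 (n_4 = 5)
Step 3: H = 12/(N(N+1)) * sum(R_i^2/n_i) - 3(N+1)
     = 12/(18*19) * (25.5^2/4 + 44^2/5 + 38^2/4 + 63.5^2/5) - 3*19
     = 0.035088 * 1717.21 - 57
     = 3.253070.
Step 4: Ties present; correction factor C = 1 - 66/(18^3 - 18) = 0.988648. Corrected H = 3.253070 / 0.988648 = 3.290423.
Step 5: Under H0, H ~ chi^2(3); p-value = 0.348978.
Step 6: alpha = 0.1. fail to reject H0.

H = 3.2904, df = 3, p = 0.348978, fail to reject H0.


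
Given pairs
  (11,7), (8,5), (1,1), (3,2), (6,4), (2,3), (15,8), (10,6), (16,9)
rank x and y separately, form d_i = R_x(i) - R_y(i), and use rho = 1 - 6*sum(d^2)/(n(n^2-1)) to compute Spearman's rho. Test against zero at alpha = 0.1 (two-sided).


Step 1: Rank x and y separately (midranks; no ties here).
rank(x): 11->7, 8->5, 1->1, 3->3, 6->4, 2->2, 15->8, 10->6, 16->9
rank(y): 7->7, 5->5, 1->1, 2->2, 4->4, 3->3, 8->8, 6->6, 9->9
Step 2: d_i = R_x(i) - R_y(i); compute d_i^2.
  (7-7)^2=0, (5-5)^2=0, (1-1)^2=0, (3-2)^2=1, (4-4)^2=0, (2-3)^2=1, (8-8)^2=0, (6-6)^2=0, (9-9)^2=0
sum(d^2) = 2.
Step 3: rho = 1 - 6*2 / (9*(9^2 - 1)) = 1 - 12/720 = 0.983333.
Step 4: Under H0, t = rho * sqrt((n-2)/(1-rho^2)) = 14.3096 ~ t(7).
Step 5: Two-sided p-value from the t-distribution with 7 df = 0.000002.
Step 6: alpha = 0.1. reject H0.

rho = 0.9833, p = 0.000002, reject H0 at alpha = 0.1.


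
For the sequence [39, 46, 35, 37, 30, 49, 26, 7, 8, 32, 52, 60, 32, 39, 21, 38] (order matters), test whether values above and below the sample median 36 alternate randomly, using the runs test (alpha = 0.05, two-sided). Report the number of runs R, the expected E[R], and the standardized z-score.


Step 1: Compute median = 36; label A = above, B = below.
Labels in order: AABABABBBBAABABA  (n_A = 8, n_B = 8)
Step 2: Count runs R = 11.
Step 3: Under H0 (random ordering), E[R] = 2*n_A*n_B/(n_A+n_B) + 1 = 2*8*8/16 + 1 = 9.0000.
        Var[R] = 2*n_A*n_B*(2*n_A*n_B - n_A - n_B) / ((n_A+n_B)^2 * (n_A+n_B-1)) = 14336/3840 = 3.7333.
        SD[R] = 1.9322.
Step 4: Continuity-corrected z = (R - 0.5 - E[R]) / SD[R] = (11 - 0.5 - 9.0000) / 1.9322 = 0.7763.
Step 5: Two-sided p-value via normal approximation = 2*(1 - Phi(|z|)) = 0.437558.
Step 6: alpha = 0.05. fail to reject H0.

R = 11, z = 0.7763, p = 0.437558, fail to reject H0.


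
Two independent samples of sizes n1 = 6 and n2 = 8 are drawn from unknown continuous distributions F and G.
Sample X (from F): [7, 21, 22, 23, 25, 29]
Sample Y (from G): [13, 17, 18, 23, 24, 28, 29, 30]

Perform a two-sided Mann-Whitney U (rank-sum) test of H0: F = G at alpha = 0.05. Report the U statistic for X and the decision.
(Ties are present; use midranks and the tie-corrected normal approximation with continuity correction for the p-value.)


Step 1: Combine and sort all 14 observations; assign midranks.
sorted (value, group): (7,X), (13,Y), (17,Y), (18,Y), (21,X), (22,X), (23,X), (23,Y), (24,Y), (25,X), (28,Y), (29,X), (29,Y), (30,Y)
ranks: 7->1, 13->2, 17->3, 18->4, 21->5, 22->6, 23->7.5, 23->7.5, 24->9, 25->10, 28->11, 29->12.5, 29->12.5, 30->14
Step 2: Rank sum for X: R1 = 1 + 5 + 6 + 7.5 + 10 + 12.5 = 42.
Step 3: U_X = R1 - n1(n1+1)/2 = 42 - 6*7/2 = 42 - 21 = 21.
       U_Y = n1*n2 - U_X = 48 - 21 = 27.
Step 4: Ties are present, so use the tie-corrected normal approximation (with continuity correction) for the p-value.
Step 5: p-value = 0.746347; compare to alpha = 0.05. fail to reject H0.

U_X = 21, p = 0.746347, fail to reject H0 at alpha = 0.05.


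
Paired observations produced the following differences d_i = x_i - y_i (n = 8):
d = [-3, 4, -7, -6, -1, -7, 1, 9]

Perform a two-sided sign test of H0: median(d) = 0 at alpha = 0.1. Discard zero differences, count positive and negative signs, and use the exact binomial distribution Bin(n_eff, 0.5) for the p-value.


Step 1: Discard zero differences. Original n = 8; n_eff = number of nonzero differences = 8.
Nonzero differences (with sign): -3, +4, -7, -6, -1, -7, +1, +9
Step 2: Count signs: positive = 3, negative = 5.
Step 3: Under H0: P(positive) = 0.5, so the number of positives S ~ Bin(8, 0.5).
Step 4: Two-sided exact p-value = sum of Bin(8,0.5) probabilities at or below the observed probability = 0.726562.
Step 5: alpha = 0.1. fail to reject H0.

n_eff = 8, pos = 3, neg = 5, p = 0.726562, fail to reject H0.


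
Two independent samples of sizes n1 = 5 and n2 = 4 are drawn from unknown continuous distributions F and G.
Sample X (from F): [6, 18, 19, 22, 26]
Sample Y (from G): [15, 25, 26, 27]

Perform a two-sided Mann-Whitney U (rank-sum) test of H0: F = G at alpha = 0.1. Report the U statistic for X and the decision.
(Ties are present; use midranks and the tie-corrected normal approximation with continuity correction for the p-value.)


Step 1: Combine and sort all 9 observations; assign midranks.
sorted (value, group): (6,X), (15,Y), (18,X), (19,X), (22,X), (25,Y), (26,X), (26,Y), (27,Y)
ranks: 6->1, 15->2, 18->3, 19->4, 22->5, 25->6, 26->7.5, 26->7.5, 27->9
Step 2: Rank sum for X: R1 = 1 + 3 + 4 + 5 + 7.5 = 20.5.
Step 3: U_X = R1 - n1(n1+1)/2 = 20.5 - 5*6/2 = 20.5 - 15 = 5.5.
       U_Y = n1*n2 - U_X = 20 - 5.5 = 14.5.
Step 4: Ties are present, so use the tie-corrected normal approximation (with continuity correction) for the p-value.
Step 5: p-value = 0.325163; compare to alpha = 0.1. fail to reject H0.

U_X = 5.5, p = 0.325163, fail to reject H0 at alpha = 0.1.


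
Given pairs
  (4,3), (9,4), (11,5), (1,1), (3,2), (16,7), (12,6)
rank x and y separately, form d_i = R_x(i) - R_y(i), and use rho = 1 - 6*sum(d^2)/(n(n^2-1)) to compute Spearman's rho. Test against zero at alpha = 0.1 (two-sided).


Step 1: Rank x and y separately (midranks; no ties here).
rank(x): 4->3, 9->4, 11->5, 1->1, 3->2, 16->7, 12->6
rank(y): 3->3, 4->4, 5->5, 1->1, 2->2, 7->7, 6->6
Step 2: d_i = R_x(i) - R_y(i); compute d_i^2.
  (3-3)^2=0, (4-4)^2=0, (5-5)^2=0, (1-1)^2=0, (2-2)^2=0, (7-7)^2=0, (6-6)^2=0
sum(d^2) = 0.
Step 3: rho = 1 - 6*0 / (7*(7^2 - 1)) = 1 - 0/336 = 1.000000.
Step 5: Two-sided p-value from the t-distribution with 5 df = 0.000000.
Step 6: alpha = 0.1. reject H0.

rho = 1.0000, p = 0.000000, reject H0 at alpha = 0.1.


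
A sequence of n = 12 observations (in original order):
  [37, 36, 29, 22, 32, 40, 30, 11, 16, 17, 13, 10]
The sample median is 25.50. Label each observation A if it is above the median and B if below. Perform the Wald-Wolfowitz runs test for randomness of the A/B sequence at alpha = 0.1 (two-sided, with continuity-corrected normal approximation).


Step 1: Compute median = 25.50; label A = above, B = below.
Labels in order: AAABAAABBBBB  (n_A = 6, n_B = 6)
Step 2: Count runs R = 4.
Step 3: Under H0 (random ordering), E[R] = 2*n_A*n_B/(n_A+n_B) + 1 = 2*6*6/12 + 1 = 7.0000.
        Var[R] = 2*n_A*n_B*(2*n_A*n_B - n_A - n_B) / ((n_A+n_B)^2 * (n_A+n_B-1)) = 4320/1584 = 2.7273.
        SD[R] = 1.6514.
Step 4: Continuity-corrected z = (R + 0.5 - E[R]) / SD[R] = (4 + 0.5 - 7.0000) / 1.6514 = -1.5138.
Step 5: Two-sided p-value via normal approximation = 2*(1 - Phi(|z|)) = 0.130070.
Step 6: alpha = 0.1. fail to reject H0.

R = 4, z = -1.5138, p = 0.130070, fail to reject H0.


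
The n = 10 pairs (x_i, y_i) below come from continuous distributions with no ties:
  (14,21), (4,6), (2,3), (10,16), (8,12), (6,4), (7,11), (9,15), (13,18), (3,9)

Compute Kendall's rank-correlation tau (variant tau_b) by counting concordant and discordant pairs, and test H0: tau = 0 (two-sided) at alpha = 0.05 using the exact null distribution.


Step 1: Enumerate the 45 unordered pairs (i,j) with i<j and classify each by sign(x_j-x_i) * sign(y_j-y_i).
  (1,2):dx=-10,dy=-15->C; (1,3):dx=-12,dy=-18->C; (1,4):dx=-4,dy=-5->C; (1,5):dx=-6,dy=-9->C
  (1,6):dx=-8,dy=-17->C; (1,7):dx=-7,dy=-10->C; (1,8):dx=-5,dy=-6->C; (1,9):dx=-1,dy=-3->C
  (1,10):dx=-11,dy=-12->C; (2,3):dx=-2,dy=-3->C; (2,4):dx=+6,dy=+10->C; (2,5):dx=+4,dy=+6->C
  (2,6):dx=+2,dy=-2->D; (2,7):dx=+3,dy=+5->C; (2,8):dx=+5,dy=+9->C; (2,9):dx=+9,dy=+12->C
  (2,10):dx=-1,dy=+3->D; (3,4):dx=+8,dy=+13->C; (3,5):dx=+6,dy=+9->C; (3,6):dx=+4,dy=+1->C
  (3,7):dx=+5,dy=+8->C; (3,8):dx=+7,dy=+12->C; (3,9):dx=+11,dy=+15->C; (3,10):dx=+1,dy=+6->C
  (4,5):dx=-2,dy=-4->C; (4,6):dx=-4,dy=-12->C; (4,7):dx=-3,dy=-5->C; (4,8):dx=-1,dy=-1->C
  (4,9):dx=+3,dy=+2->C; (4,10):dx=-7,dy=-7->C; (5,6):dx=-2,dy=-8->C; (5,7):dx=-1,dy=-1->C
  (5,8):dx=+1,dy=+3->C; (5,9):dx=+5,dy=+6->C; (5,10):dx=-5,dy=-3->C; (6,7):dx=+1,dy=+7->C
  (6,8):dx=+3,dy=+11->C; (6,9):dx=+7,dy=+14->C; (6,10):dx=-3,dy=+5->D; (7,8):dx=+2,dy=+4->C
  (7,9):dx=+6,dy=+7->C; (7,10):dx=-4,dy=-2->C; (8,9):dx=+4,dy=+3->C; (8,10):dx=-6,dy=-6->C
  (9,10):dx=-10,dy=-9->C
Step 2: C = 42, D = 3, total pairs = 45.
Step 3: tau = (C - D)/(n(n-1)/2) = (42 - 3)/45 = 0.866667.
Step 4: Exact two-sided p-value (enumerate n! = 3628800 permutations of y under H0): p = 0.000115.
Step 5: alpha = 0.05. reject H0.

tau_b = 0.8667 (C=42, D=3), p = 0.000115, reject H0.


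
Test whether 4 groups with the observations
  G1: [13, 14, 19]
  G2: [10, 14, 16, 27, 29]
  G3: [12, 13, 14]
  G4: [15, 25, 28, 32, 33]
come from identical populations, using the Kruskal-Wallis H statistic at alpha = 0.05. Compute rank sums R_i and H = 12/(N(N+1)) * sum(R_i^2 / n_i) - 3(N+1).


Step 1: Combine all N = 16 observations and assign midranks.
sorted (value, group, rank): (10,G2,1), (12,G3,2), (13,G1,3.5), (13,G3,3.5), (14,G1,6), (14,G2,6), (14,G3,6), (15,G4,8), (16,G2,9), (19,G1,10), (25,G4,11), (27,G2,12), (28,G4,13), (29,G2,14), (32,G4,15), (33,G4,16)
Step 2: Sum ranks within each group.
R_1 = 19.5 (n_1 = 3)
R_2 = 42 (n_2 = 5)
R_3 = 11.5 (n_3 = 3)
R_4 = 63 (n_4 = 5)
Step 3: H = 12/(N(N+1)) * sum(R_i^2/n_i) - 3(N+1)
     = 12/(16*17) * (19.5^2/3 + 42^2/5 + 11.5^2/3 + 63^2/5) - 3*17
     = 0.044118 * 1317.43 - 51
     = 7.122059.
Step 4: Ties present; correction factor C = 1 - 30/(16^3 - 16) = 0.992647. Corrected H = 7.122059 / 0.992647 = 7.174815.
Step 5: Under H0, H ~ chi^2(3); p-value = 0.066530.
Step 6: alpha = 0.05. fail to reject H0.

H = 7.1748, df = 3, p = 0.066530, fail to reject H0.


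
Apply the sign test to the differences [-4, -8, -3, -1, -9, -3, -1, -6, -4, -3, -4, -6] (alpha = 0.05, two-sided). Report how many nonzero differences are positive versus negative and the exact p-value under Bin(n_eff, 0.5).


Step 1: Discard zero differences. Original n = 12; n_eff = number of nonzero differences = 12.
Nonzero differences (with sign): -4, -8, -3, -1, -9, -3, -1, -6, -4, -3, -4, -6
Step 2: Count signs: positive = 0, negative = 12.
Step 3: Under H0: P(positive) = 0.5, so the number of positives S ~ Bin(12, 0.5).
Step 4: Two-sided exact p-value = sum of Bin(12,0.5) probabilities at or below the observed probability = 0.000488.
Step 5: alpha = 0.05. reject H0.

n_eff = 12, pos = 0, neg = 12, p = 0.000488, reject H0.


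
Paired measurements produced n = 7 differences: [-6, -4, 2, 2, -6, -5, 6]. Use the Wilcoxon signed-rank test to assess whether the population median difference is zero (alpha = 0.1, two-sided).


Step 1: Drop any zero differences (none here) and take |d_i|.
|d| = [6, 4, 2, 2, 6, 5, 6]
Step 2: Midrank |d_i| (ties get averaged ranks).
ranks: |6|->6, |4|->3, |2|->1.5, |2|->1.5, |6|->6, |5|->4, |6|->6
Step 3: Attach original signs; sum ranks with positive sign and with negative sign.
W+ = 1.5 + 1.5 + 6 = 9
W- = 6 + 3 + 6 + 4 = 19
(Check: W+ + W- = 28 should equal n(n+1)/2 = 28.)
Step 4: Test statistic W = min(W+, W-) = 9.
Step 5: Ties in |d|, so use the tie-corrected normal approximation.
        E[W] = n(n+1)/4 = 7*8/4 = 14.
        Tie groups: |d|=2 (t=2), |d|=6 (t=3); sum(t^3 - t) = 30.
        Var[W] = n(n+1)(2n+1)/24 - sum(t^3-t)/48 = 840/24 - 30/48 = 34.375.
        z = (W - E[W]) / sqrt(Var[W]) = (9 - 14) / 5.8630 = -0.8528.
        Two-sided p = 2*Phi(z) = 0.393769.
Step 6: alpha = 0.1. fail to reject H0.

W+ = 9, W- = 19, W = min = 9, p = 0.393769, fail to reject H0.


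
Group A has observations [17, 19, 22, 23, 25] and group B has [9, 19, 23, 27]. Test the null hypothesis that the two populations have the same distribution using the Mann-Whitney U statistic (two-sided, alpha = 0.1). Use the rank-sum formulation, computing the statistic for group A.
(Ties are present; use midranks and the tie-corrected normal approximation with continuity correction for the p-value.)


Step 1: Combine and sort all 9 observations; assign midranks.
sorted (value, group): (9,Y), (17,X), (19,X), (19,Y), (22,X), (23,X), (23,Y), (25,X), (27,Y)
ranks: 9->1, 17->2, 19->3.5, 19->3.5, 22->5, 23->6.5, 23->6.5, 25->8, 27->9
Step 2: Rank sum for X: R1 = 2 + 3.5 + 5 + 6.5 + 8 = 25.
Step 3: U_X = R1 - n1(n1+1)/2 = 25 - 5*6/2 = 25 - 15 = 10.
       U_Y = n1*n2 - U_X = 20 - 10 = 10.
Step 4: Ties are present, so use the tie-corrected normal approximation (with continuity correction) for the p-value.
Step 5: p-value = 1.000000; compare to alpha = 0.1. fail to reject H0.

U_X = 10, p = 1.000000, fail to reject H0 at alpha = 0.1.


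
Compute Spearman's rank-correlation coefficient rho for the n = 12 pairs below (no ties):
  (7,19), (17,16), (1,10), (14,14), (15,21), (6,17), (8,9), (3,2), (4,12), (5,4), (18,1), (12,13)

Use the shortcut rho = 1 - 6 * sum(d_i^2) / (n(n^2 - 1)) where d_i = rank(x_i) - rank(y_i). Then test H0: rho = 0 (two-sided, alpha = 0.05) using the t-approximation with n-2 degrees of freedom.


Step 1: Rank x and y separately (midranks; no ties here).
rank(x): 7->6, 17->11, 1->1, 14->9, 15->10, 6->5, 8->7, 3->2, 4->3, 5->4, 18->12, 12->8
rank(y): 19->11, 16->9, 10->5, 14->8, 21->12, 17->10, 9->4, 2->2, 12->6, 4->3, 1->1, 13->7
Step 2: d_i = R_x(i) - R_y(i); compute d_i^2.
  (6-11)^2=25, (11-9)^2=4, (1-5)^2=16, (9-8)^2=1, (10-12)^2=4, (5-10)^2=25, (7-4)^2=9, (2-2)^2=0, (3-6)^2=9, (4-3)^2=1, (12-1)^2=121, (8-7)^2=1
sum(d^2) = 216.
Step 3: rho = 1 - 6*216 / (12*(12^2 - 1)) = 1 - 1296/1716 = 0.244755.
Step 4: Under H0, t = rho * sqrt((n-2)/(1-rho^2)) = 0.7983 ~ t(10).
Step 5: Two-sided p-value from the t-distribution with 10 df = 0.443262.
Step 6: alpha = 0.05. fail to reject H0.

rho = 0.2448, p = 0.443262, fail to reject H0 at alpha = 0.05.


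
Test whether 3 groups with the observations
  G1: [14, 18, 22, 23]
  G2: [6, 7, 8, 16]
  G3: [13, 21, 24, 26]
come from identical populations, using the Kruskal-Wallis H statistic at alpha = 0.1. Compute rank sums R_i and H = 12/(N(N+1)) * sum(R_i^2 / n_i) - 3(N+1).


Step 1: Combine all N = 12 observations and assign midranks.
sorted (value, group, rank): (6,G2,1), (7,G2,2), (8,G2,3), (13,G3,4), (14,G1,5), (16,G2,6), (18,G1,7), (21,G3,8), (22,G1,9), (23,G1,10), (24,G3,11), (26,G3,12)
Step 2: Sum ranks within each group.
R_1 = 31 (n_1 = 4)
R_2 = 12 (n_2 = 4)
R_3 = 35 (n_3 = 4)
Step 3: H = 12/(N(N+1)) * sum(R_i^2/n_i) - 3(N+1)
     = 12/(12*13) * (31^2/4 + 12^2/4 + 35^2/4) - 3*13
     = 0.076923 * 582.5 - 39
     = 5.807692.
Step 4: No ties, so H is used without correction.
Step 5: Under H0, H ~ chi^2(2); p-value = 0.054812.
Step 6: alpha = 0.1. reject H0.

H = 5.8077, df = 2, p = 0.054812, reject H0.


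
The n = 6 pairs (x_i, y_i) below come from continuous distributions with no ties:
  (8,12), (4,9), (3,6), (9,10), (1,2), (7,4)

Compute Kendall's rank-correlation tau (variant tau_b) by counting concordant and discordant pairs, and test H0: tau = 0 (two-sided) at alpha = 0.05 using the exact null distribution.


Step 1: Enumerate the 15 unordered pairs (i,j) with i<j and classify each by sign(x_j-x_i) * sign(y_j-y_i).
  (1,2):dx=-4,dy=-3->C; (1,3):dx=-5,dy=-6->C; (1,4):dx=+1,dy=-2->D; (1,5):dx=-7,dy=-10->C
  (1,6):dx=-1,dy=-8->C; (2,3):dx=-1,dy=-3->C; (2,4):dx=+5,dy=+1->C; (2,5):dx=-3,dy=-7->C
  (2,6):dx=+3,dy=-5->D; (3,4):dx=+6,dy=+4->C; (3,5):dx=-2,dy=-4->C; (3,6):dx=+4,dy=-2->D
  (4,5):dx=-8,dy=-8->C; (4,6):dx=-2,dy=-6->C; (5,6):dx=+6,dy=+2->C
Step 2: C = 12, D = 3, total pairs = 15.
Step 3: tau = (C - D)/(n(n-1)/2) = (12 - 3)/15 = 0.600000.
Step 4: Exact two-sided p-value (enumerate n! = 720 permutations of y under H0): p = 0.136111.
Step 5: alpha = 0.05. fail to reject H0.

tau_b = 0.6000 (C=12, D=3), p = 0.136111, fail to reject H0.


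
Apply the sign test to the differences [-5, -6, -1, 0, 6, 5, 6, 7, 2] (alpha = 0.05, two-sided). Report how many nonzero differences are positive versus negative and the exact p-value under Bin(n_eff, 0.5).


Step 1: Discard zero differences. Original n = 9; n_eff = number of nonzero differences = 8.
Nonzero differences (with sign): -5, -6, -1, +6, +5, +6, +7, +2
Step 2: Count signs: positive = 5, negative = 3.
Step 3: Under H0: P(positive) = 0.5, so the number of positives S ~ Bin(8, 0.5).
Step 4: Two-sided exact p-value = sum of Bin(8,0.5) probabilities at or below the observed probability = 0.726562.
Step 5: alpha = 0.05. fail to reject H0.

n_eff = 8, pos = 5, neg = 3, p = 0.726562, fail to reject H0.


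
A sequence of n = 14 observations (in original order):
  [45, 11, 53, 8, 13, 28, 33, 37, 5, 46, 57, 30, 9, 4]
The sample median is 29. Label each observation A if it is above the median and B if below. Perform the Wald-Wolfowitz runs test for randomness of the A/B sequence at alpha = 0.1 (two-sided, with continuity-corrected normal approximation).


Step 1: Compute median = 29; label A = above, B = below.
Labels in order: ABABBBAABAAABB  (n_A = 7, n_B = 7)
Step 2: Count runs R = 8.
Step 3: Under H0 (random ordering), E[R] = 2*n_A*n_B/(n_A+n_B) + 1 = 2*7*7/14 + 1 = 8.0000.
        Var[R] = 2*n_A*n_B*(2*n_A*n_B - n_A - n_B) / ((n_A+n_B)^2 * (n_A+n_B-1)) = 8232/2548 = 3.2308.
        SD[R] = 1.7974.
Step 4: R = E[R], so z = 0 with no continuity correction.
Step 5: Two-sided p-value via normal approximation = 2*(1 - Phi(|z|)) = 1.000000.
Step 6: alpha = 0.1. fail to reject H0.

R = 8, z = 0.0000, p = 1.000000, fail to reject H0.


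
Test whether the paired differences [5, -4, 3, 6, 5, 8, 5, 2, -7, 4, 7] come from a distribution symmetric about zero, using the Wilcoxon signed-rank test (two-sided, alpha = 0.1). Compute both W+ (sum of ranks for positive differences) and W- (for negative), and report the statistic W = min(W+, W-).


Step 1: Drop any zero differences (none here) and take |d_i|.
|d| = [5, 4, 3, 6, 5, 8, 5, 2, 7, 4, 7]
Step 2: Midrank |d_i| (ties get averaged ranks).
ranks: |5|->6, |4|->3.5, |3|->2, |6|->8, |5|->6, |8|->11, |5|->6, |2|->1, |7|->9.5, |4|->3.5, |7|->9.5
Step 3: Attach original signs; sum ranks with positive sign and with negative sign.
W+ = 6 + 2 + 8 + 6 + 11 + 6 + 1 + 3.5 + 9.5 = 53
W- = 3.5 + 9.5 = 13
(Check: W+ + W- = 66 should equal n(n+1)/2 = 66.)
Step 4: Test statistic W = min(W+, W-) = 13.
Step 5: Ties in |d|, so use the tie-corrected normal approximation.
        E[W] = n(n+1)/4 = 11*12/4 = 33.
        Tie groups: |d|=4 (t=2), |d|=5 (t=3), |d|=7 (t=2); sum(t^3 - t) = 36.
        Var[W] = n(n+1)(2n+1)/24 - sum(t^3-t)/48 = 3036/24 - 36/48 = 125.75.
        z = (W - E[W]) / sqrt(Var[W]) = (13 - 33) / 11.2138 = -1.7835.
        Two-sided p = 2*Phi(z) = 0.074503.
Step 6: alpha = 0.1. reject H0.

W+ = 53, W- = 13, W = min = 13, p = 0.074503, reject H0.


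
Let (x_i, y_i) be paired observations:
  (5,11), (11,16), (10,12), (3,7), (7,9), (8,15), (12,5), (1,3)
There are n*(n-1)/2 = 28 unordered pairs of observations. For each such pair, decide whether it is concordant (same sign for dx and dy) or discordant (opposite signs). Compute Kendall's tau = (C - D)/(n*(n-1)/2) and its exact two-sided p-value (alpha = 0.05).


Step 1: Enumerate the 28 unordered pairs (i,j) with i<j and classify each by sign(x_j-x_i) * sign(y_j-y_i).
  (1,2):dx=+6,dy=+5->C; (1,3):dx=+5,dy=+1->C; (1,4):dx=-2,dy=-4->C; (1,5):dx=+2,dy=-2->D
  (1,6):dx=+3,dy=+4->C; (1,7):dx=+7,dy=-6->D; (1,8):dx=-4,dy=-8->C; (2,3):dx=-1,dy=-4->C
  (2,4):dx=-8,dy=-9->C; (2,5):dx=-4,dy=-7->C; (2,6):dx=-3,dy=-1->C; (2,7):dx=+1,dy=-11->D
  (2,8):dx=-10,dy=-13->C; (3,4):dx=-7,dy=-5->C; (3,5):dx=-3,dy=-3->C; (3,6):dx=-2,dy=+3->D
  (3,7):dx=+2,dy=-7->D; (3,8):dx=-9,dy=-9->C; (4,5):dx=+4,dy=+2->C; (4,6):dx=+5,dy=+8->C
  (4,7):dx=+9,dy=-2->D; (4,8):dx=-2,dy=-4->C; (5,6):dx=+1,dy=+6->C; (5,7):dx=+5,dy=-4->D
  (5,8):dx=-6,dy=-6->C; (6,7):dx=+4,dy=-10->D; (6,8):dx=-7,dy=-12->C; (7,8):dx=-11,dy=-2->C
Step 2: C = 20, D = 8, total pairs = 28.
Step 3: tau = (C - D)/(n(n-1)/2) = (20 - 8)/28 = 0.428571.
Step 4: Exact two-sided p-value (enumerate n! = 40320 permutations of y under H0): p = 0.178869.
Step 5: alpha = 0.05. fail to reject H0.

tau_b = 0.4286 (C=20, D=8), p = 0.178869, fail to reject H0.


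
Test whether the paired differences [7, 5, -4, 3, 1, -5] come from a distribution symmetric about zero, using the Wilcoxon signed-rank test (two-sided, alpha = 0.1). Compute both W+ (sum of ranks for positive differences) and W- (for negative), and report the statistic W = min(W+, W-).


Step 1: Drop any zero differences (none here) and take |d_i|.
|d| = [7, 5, 4, 3, 1, 5]
Step 2: Midrank |d_i| (ties get averaged ranks).
ranks: |7|->6, |5|->4.5, |4|->3, |3|->2, |1|->1, |5|->4.5
Step 3: Attach original signs; sum ranks with positive sign and with negative sign.
W+ = 6 + 4.5 + 2 + 1 = 13.5
W- = 3 + 4.5 = 7.5
(Check: W+ + W- = 21 should equal n(n+1)/2 = 21.)
Step 4: Test statistic W = min(W+, W-) = 7.5.
Step 5: Ties in |d|, so use the tie-corrected normal approximation.
        E[W] = n(n+1)/4 = 6*7/4 = 10.5.
        Tie groups: |d|=5 (t=2); sum(t^3 - t) = 6.
        Var[W] = n(n+1)(2n+1)/24 - sum(t^3-t)/48 = 546/24 - 6/48 = 22.625.
        z = (W - E[W]) / sqrt(Var[W]) = (7.5 - 10.5) / 4.7566 = -0.6307.
        Two-sided p = 2*Phi(z) = 0.528233.
Step 6: alpha = 0.1. fail to reject H0.

W+ = 13.5, W- = 7.5, W = min = 7.5, p = 0.528233, fail to reject H0.


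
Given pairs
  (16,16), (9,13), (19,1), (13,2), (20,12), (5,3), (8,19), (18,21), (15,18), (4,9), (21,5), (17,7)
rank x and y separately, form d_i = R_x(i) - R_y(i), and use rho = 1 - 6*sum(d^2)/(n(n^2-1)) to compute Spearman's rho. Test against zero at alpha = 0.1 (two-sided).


Step 1: Rank x and y separately (midranks; no ties here).
rank(x): 16->7, 9->4, 19->10, 13->5, 20->11, 5->2, 8->3, 18->9, 15->6, 4->1, 21->12, 17->8
rank(y): 16->9, 13->8, 1->1, 2->2, 12->7, 3->3, 19->11, 21->12, 18->10, 9->6, 5->4, 7->5
Step 2: d_i = R_x(i) - R_y(i); compute d_i^2.
  (7-9)^2=4, (4-8)^2=16, (10-1)^2=81, (5-2)^2=9, (11-7)^2=16, (2-3)^2=1, (3-11)^2=64, (9-12)^2=9, (6-10)^2=16, (1-6)^2=25, (12-4)^2=64, (8-5)^2=9
sum(d^2) = 314.
Step 3: rho = 1 - 6*314 / (12*(12^2 - 1)) = 1 - 1884/1716 = -0.097902.
Step 4: Under H0, t = rho * sqrt((n-2)/(1-rho^2)) = -0.3111 ~ t(10).
Step 5: Two-sided p-value from the t-distribution with 10 df = 0.762122.
Step 6: alpha = 0.1. fail to reject H0.

rho = -0.0979, p = 0.762122, fail to reject H0 at alpha = 0.1.


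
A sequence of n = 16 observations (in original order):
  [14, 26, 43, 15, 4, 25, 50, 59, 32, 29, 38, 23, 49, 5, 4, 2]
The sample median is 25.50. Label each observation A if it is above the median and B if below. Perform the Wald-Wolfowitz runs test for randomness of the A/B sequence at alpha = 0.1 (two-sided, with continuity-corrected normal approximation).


Step 1: Compute median = 25.50; label A = above, B = below.
Labels in order: BAABBBAAAAABABBB  (n_A = 8, n_B = 8)
Step 2: Count runs R = 7.
Step 3: Under H0 (random ordering), E[R] = 2*n_A*n_B/(n_A+n_B) + 1 = 2*8*8/16 + 1 = 9.0000.
        Var[R] = 2*n_A*n_B*(2*n_A*n_B - n_A - n_B) / ((n_A+n_B)^2 * (n_A+n_B-1)) = 14336/3840 = 3.7333.
        SD[R] = 1.9322.
Step 4: Continuity-corrected z = (R + 0.5 - E[R]) / SD[R] = (7 + 0.5 - 9.0000) / 1.9322 = -0.7763.
Step 5: Two-sided p-value via normal approximation = 2*(1 - Phi(|z|)) = 0.437558.
Step 6: alpha = 0.1. fail to reject H0.

R = 7, z = -0.7763, p = 0.437558, fail to reject H0.


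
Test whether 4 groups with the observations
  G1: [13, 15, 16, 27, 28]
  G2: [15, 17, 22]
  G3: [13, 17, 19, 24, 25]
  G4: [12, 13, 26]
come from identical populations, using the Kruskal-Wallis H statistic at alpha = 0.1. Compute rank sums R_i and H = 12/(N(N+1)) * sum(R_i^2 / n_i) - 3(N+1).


Step 1: Combine all N = 16 observations and assign midranks.
sorted (value, group, rank): (12,G4,1), (13,G1,3), (13,G3,3), (13,G4,3), (15,G1,5.5), (15,G2,5.5), (16,G1,7), (17,G2,8.5), (17,G3,8.5), (19,G3,10), (22,G2,11), (24,G3,12), (25,G3,13), (26,G4,14), (27,G1,15), (28,G1,16)
Step 2: Sum ranks within each group.
R_1 = 46.5 (n_1 = 5)
R_2 = 25 (n_2 = 3)
R_3 = 46.5 (n_3 = 5)
R_4 = 18 (n_4 = 3)
Step 3: H = 12/(N(N+1)) * sum(R_i^2/n_i) - 3(N+1)
     = 12/(16*17) * (46.5^2/5 + 25^2/3 + 46.5^2/5 + 18^2/3) - 3*17
     = 0.044118 * 1181.23 - 51
     = 1.113235.
Step 4: Ties present; correction factor C = 1 - 36/(16^3 - 16) = 0.991176. Corrected H = 1.113235 / 0.991176 = 1.123145.
Step 5: Under H0, H ~ chi^2(3); p-value = 0.771490.
Step 6: alpha = 0.1. fail to reject H0.

H = 1.1231, df = 3, p = 0.771490, fail to reject H0.


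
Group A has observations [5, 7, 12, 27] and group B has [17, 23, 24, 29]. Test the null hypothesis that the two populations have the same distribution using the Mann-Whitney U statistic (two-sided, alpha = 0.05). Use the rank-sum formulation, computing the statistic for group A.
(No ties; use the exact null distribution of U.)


Step 1: Combine and sort all 8 observations; assign midranks.
sorted (value, group): (5,X), (7,X), (12,X), (17,Y), (23,Y), (24,Y), (27,X), (29,Y)
ranks: 5->1, 7->2, 12->3, 17->4, 23->5, 24->6, 27->7, 29->8
Step 2: Rank sum for X: R1 = 1 + 2 + 3 + 7 = 13.
Step 3: U_X = R1 - n1(n1+1)/2 = 13 - 4*5/2 = 13 - 10 = 3.
       U_Y = n1*n2 - U_X = 16 - 3 = 13.
Step 4: No ties, so the exact null distribution of U (based on enumerating the C(8,4) = 70 equally likely rank assignments) gives the two-sided p-value.
Step 5: p-value = 0.200000; compare to alpha = 0.05. fail to reject H0.

U_X = 3, p = 0.200000, fail to reject H0 at alpha = 0.05.


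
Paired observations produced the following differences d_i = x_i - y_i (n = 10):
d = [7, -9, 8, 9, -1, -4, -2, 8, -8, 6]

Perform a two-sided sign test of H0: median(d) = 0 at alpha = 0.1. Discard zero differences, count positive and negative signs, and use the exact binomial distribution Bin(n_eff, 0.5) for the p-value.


Step 1: Discard zero differences. Original n = 10; n_eff = number of nonzero differences = 10.
Nonzero differences (with sign): +7, -9, +8, +9, -1, -4, -2, +8, -8, +6
Step 2: Count signs: positive = 5, negative = 5.
Step 3: Under H0: P(positive) = 0.5, so the number of positives S ~ Bin(10, 0.5).
Step 4: Two-sided exact p-value = sum of Bin(10,0.5) probabilities at or below the observed probability = 1.000000.
Step 5: alpha = 0.1. fail to reject H0.

n_eff = 10, pos = 5, neg = 5, p = 1.000000, fail to reject H0.


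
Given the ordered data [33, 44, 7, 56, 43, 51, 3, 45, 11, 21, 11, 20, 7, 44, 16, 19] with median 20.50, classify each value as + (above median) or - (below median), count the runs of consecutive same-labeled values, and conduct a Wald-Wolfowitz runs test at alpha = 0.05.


Step 1: Compute median = 20.50; label A = above, B = below.
Labels in order: AABAAABABABBBABB  (n_A = 8, n_B = 8)
Step 2: Count runs R = 10.
Step 3: Under H0 (random ordering), E[R] = 2*n_A*n_B/(n_A+n_B) + 1 = 2*8*8/16 + 1 = 9.0000.
        Var[R] = 2*n_A*n_B*(2*n_A*n_B - n_A - n_B) / ((n_A+n_B)^2 * (n_A+n_B-1)) = 14336/3840 = 3.7333.
        SD[R] = 1.9322.
Step 4: Continuity-corrected z = (R - 0.5 - E[R]) / SD[R] = (10 - 0.5 - 9.0000) / 1.9322 = 0.2588.
Step 5: Two-sided p-value via normal approximation = 2*(1 - Phi(|z|)) = 0.795809.
Step 6: alpha = 0.05. fail to reject H0.

R = 10, z = 0.2588, p = 0.795809, fail to reject H0.
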